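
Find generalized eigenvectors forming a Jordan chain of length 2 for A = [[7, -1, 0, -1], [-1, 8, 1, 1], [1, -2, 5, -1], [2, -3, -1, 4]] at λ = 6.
v_1 = [[1, 0, 0, 0]]^T, v_2 = [[1, -1, 1, 2]]^T

We seek v_1 ∈ ker((A - 6I)^2) \ ker(A - 6I), then set v_{i+1} = (A - 6I) v_i.

One such chain is v_1 = [[1, 0, 0, 0]]^T, v_2 = [[1, -1, 1, 2]]^T. Check: (A - 6I) v_2 = [[0, 0, 0, 0]]^T = 0.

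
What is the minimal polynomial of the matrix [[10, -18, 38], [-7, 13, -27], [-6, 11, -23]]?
The characteristic polynomial factors as x^3. The minimal polynomial is ∏(x - λ)^{k_λ} where k_λ is the size of the largest Jordan block at λ.

For λ = 0: rank(A) = 2, and the largest Jordan block has size 3 (the smallest k with rank(A^k) = rank(A^(k+1))).

So m_A(x) = x^3.

m_A(x) = x^3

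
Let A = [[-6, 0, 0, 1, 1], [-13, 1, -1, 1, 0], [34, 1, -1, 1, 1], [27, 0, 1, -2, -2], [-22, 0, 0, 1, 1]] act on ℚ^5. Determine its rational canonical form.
The invariant factors of A (the non-unit diagonal entries of the Smith normal form of xI - A over ℚ[x]) are (x - 1)(x^2 + 4x - 4)^2, each dividing the next. The characteristic polynomial is their product, (x - 1)(x^2 + 4x - 4)^2.

The rational canonical form is the block-diagonal matrix of companion matrices C(f_i):
R = [[0, 0, 0, 0, 16], [1, 0, 0, 0, -48], [0, 1, 0, 0, 40], [0, 0, 1, 0, 0], [0, 0, 0, 1, -7]].

Note the characteristic polynomial does not split into linear factors over ℚ, so A has no Jordan form over ℚ; the rational canonical form exists over any field.

R = [[0, 0, 0, 0, 16], [1, 0, 0, 0, -48], [0, 1, 0, 0, 40], [0, 0, 1, 0, 0], [0, 0, 0, 1, -7]]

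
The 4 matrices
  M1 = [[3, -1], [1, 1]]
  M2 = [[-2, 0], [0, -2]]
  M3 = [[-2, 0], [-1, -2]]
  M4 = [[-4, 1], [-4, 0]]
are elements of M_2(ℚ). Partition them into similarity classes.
3 classes: {M1}, {M2}, {M3, M4}

Characteristic polynomials: χ_{M1} = (x - 2)^2, χ_{M2} = (x + 2)^2, χ_{M3} = (x + 2)^2, χ_{M4} = (x + 2)^2.

{M1}: invariant factors (x - 2)^2.

{M2}: invariant factors x + 2, x + 2.

{M3, M4}: invariant factors (x + 2)^2.

Matrices are similar if and only if their invariant-factor lists agree; the partition into similarity classes is {M1}, {M2}, {M3, M4}.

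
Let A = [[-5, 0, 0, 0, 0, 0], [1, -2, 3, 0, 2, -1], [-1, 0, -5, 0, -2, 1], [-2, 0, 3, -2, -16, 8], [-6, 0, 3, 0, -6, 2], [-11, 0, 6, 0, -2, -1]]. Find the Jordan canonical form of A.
J = [[-5, 1, 0, 0, 0, 0], [0, -5, 1, 0, 0, 0], [0, 0, -5, 0, 0, 0], [0, 0, 0, -2, 0, 0], [0, 0, 0, 0, -2, 0], [0, 0, 0, 0, 0, -2]]

The characteristic polynomial is det(xI - A) = (x + 2)^3(x + 5)^3, so the eigenvalues are -5 (algebraic multiplicity 3), -2 (algebraic multiplicity 3).

For λ = -5: rank(A + 5I) = 5, rank((A + 5I)^2) = 4, rank((A + 5I)^3) = 3. The eigenspace has dimension 6 - 5 = 1, so there is 1 Jordan block; the rank sequence gives block sizes [3].

For λ = -2: rank(A + 2I) = 3. The eigenspace has dimension 6 - 3 = 3, so there are 3 Jordan blocks; the rank sequence gives block sizes [1, 1, 1].

Assembling the blocks gives the Jordan form J above.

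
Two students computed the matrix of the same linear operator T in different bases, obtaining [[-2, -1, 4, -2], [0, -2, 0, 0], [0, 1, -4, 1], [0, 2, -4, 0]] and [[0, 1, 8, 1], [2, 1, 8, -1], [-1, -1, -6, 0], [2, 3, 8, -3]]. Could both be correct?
Two matrices over a field are similar if and only if they have the same invariant factors.

Both A and B have characteristic polynomial (x + 2)^4 and minimal polynomial (x + 2)^2. Computing further, both have invariant factors (x + 2)^2, (x + 2)^2. Hence A and B are similar.

Yes.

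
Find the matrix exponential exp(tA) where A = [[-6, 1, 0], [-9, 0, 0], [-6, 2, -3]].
A has Jordan form J = [[-3, 1, 0], [0, -3, 0], [0, 0, -3]] with A = PJP^{-1}, so e^{tA} = P e^{tJ} P^{-1}.

For a Jordan block J_k(λ), e^{tJ_k(λ)} = e^{λt} · (I + tN + t^2 N^2/2! + ... + t^{k-1} N^{k-1}/(k-1)!) where N is the nilpotent superdiagonal part.

Assembling the blocks and conjugating back gives the entries of e^{tA} as shown above.

e^{tA} = [[(1 - 3*t)*e^{-3*t}, t*e^{-3*t}, 0], [-9*t*e^{-3*t}, (3*t + 1)*e^{-3*t}, 0], [-6*t*e^{-3*t}, 2*t*e^{-3*t}, e^{-3*t}]]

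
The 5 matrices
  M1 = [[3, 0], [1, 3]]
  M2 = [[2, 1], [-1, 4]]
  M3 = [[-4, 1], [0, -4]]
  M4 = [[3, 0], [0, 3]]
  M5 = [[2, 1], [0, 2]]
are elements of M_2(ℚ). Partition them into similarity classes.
Characteristic polynomials: χ_{M1} = (x - 3)^2, χ_{M2} = (x - 3)^2, χ_{M3} = (x + 4)^2, χ_{M4} = (x - 3)^2, χ_{M5} = (x - 2)^2.

{M1, M2}: invariant factors (x - 3)^2.

{M3}: invariant factors (x + 4)^2.

{M4}: invariant factors x - 3, x - 3.

{M5}: invariant factors (x - 2)^2.

Matrices are similar if and only if their invariant-factor lists agree; the partition into similarity classes is {M1, M2}, {M3}, {M4}, {M5}.

4 classes: {M1, M2}, {M3}, {M4}, {M5}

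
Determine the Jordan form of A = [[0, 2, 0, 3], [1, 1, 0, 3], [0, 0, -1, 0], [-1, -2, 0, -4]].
J = [[-1, 1, 0, 0], [0, -1, 0, 0], [0, 0, -1, 0], [0, 0, 0, -1]]

The characteristic polynomial is det(xI - A) = (x + 1)^4, so the eigenvalues are -1 (algebraic multiplicity 4).

For λ = -1: rank(A + I) = 1, rank((A + I)^2) = 0. The eigenspace has dimension 4 - 1 = 3, so there are 3 Jordan blocks; the rank sequence gives block sizes [2, 1, 1].

Assembling the blocks gives the Jordan form J above.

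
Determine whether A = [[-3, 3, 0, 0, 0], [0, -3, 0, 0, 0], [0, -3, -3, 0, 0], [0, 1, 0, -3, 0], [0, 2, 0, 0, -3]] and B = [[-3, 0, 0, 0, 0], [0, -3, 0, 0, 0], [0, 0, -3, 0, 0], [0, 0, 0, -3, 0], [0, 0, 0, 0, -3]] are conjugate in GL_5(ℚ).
Both have characteristic polynomial (x + 3)^5, but the minimal polynomial of A is (x + 3)^2 while the minimal polynomial of B is x + 3. The minimal polynomial is a similarity invariant, so A and B are not similar.

No.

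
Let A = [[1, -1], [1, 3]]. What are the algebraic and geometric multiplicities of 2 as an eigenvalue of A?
The characteristic polynomial is (x - 2)^2, so the factor x - 2 appears with exponent 2: the algebraic multiplicity is 2.

rank(A - 2I) = 1, so the eigenspace has dimension 2 - 1 = 1: the geometric multiplicity is 1.

Since 1 < 2, A is not diagonalizable.

algebraic multiplicity 2, geometric multiplicity 1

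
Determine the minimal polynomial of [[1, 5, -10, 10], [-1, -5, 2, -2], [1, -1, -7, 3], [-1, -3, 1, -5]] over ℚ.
m_A(x) = (x + 4)^2

The characteristic polynomial factors as (x + 4)^4. The minimal polynomial is ∏(x - λ)^{k_λ} where k_λ is the size of the largest Jordan block at λ.

For λ = -4: rank(A + 4I) = 2, and the largest Jordan block has size 2 (the smallest k with rank((A + 4I)^k) = rank((A + 4I)^(k+1))).

So m_A(x) = (x + 4)^2.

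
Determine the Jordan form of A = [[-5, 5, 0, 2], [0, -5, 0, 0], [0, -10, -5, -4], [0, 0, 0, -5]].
The characteristic polynomial is det(xI - A) = (x + 5)^4, so the eigenvalues are -5 (algebraic multiplicity 4).

For λ = -5: rank(A + 5I) = 1, rank((A + 5I)^2) = 0. The eigenspace has dimension 4 - 1 = 3, so there are 3 Jordan blocks; the rank sequence gives block sizes [2, 1, 1].

Assembling the blocks gives the Jordan form J above.

J = [[-5, 1, 0, 0], [0, -5, 0, 0], [0, 0, -5, 0], [0, 0, 0, -5]]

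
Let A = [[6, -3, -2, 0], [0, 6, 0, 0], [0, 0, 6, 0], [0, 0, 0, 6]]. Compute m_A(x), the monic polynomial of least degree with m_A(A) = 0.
m_A(x) = (x - 6)^2

The characteristic polynomial factors as (x - 6)^4. The minimal polynomial is ∏(x - λ)^{k_λ} where k_λ is the size of the largest Jordan block at λ.

For λ = 6: rank(A - 6I) = 1, and the largest Jordan block has size 2 (the smallest k with rank((A - 6I)^k) = rank((A - 6I)^(k+1))).

So m_A(x) = (x - 6)^2.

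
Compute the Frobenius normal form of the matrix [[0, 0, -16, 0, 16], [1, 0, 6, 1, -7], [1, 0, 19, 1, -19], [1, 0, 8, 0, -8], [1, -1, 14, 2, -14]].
The invariant factors of A (the non-unit diagonal entries of the Smith normal form of xI - A over ℚ[x]) are (x - 4)(x - 1)(x^3 - 3x - 4), each dividing the next. The characteristic polynomial is their product, (x - 4)(x - 1)(x^3 - 3x - 4).

The rational canonical form is the block-diagonal matrix of companion matrices C(f_i):
R = [[0, 0, 0, 0, 16], [1, 0, 0, 0, -8], [0, 1, 0, 0, -11], [0, 0, 1, 0, -1], [0, 0, 0, 1, 5]].

Note the characteristic polynomial does not split into linear factors over ℚ, so A has no Jordan form over ℚ; the rational canonical form exists over any field.

R = [[0, 0, 0, 0, 16], [1, 0, 0, 0, -8], [0, 1, 0, 0, -11], [0, 0, 1, 0, -1], [0, 0, 0, 1, 5]]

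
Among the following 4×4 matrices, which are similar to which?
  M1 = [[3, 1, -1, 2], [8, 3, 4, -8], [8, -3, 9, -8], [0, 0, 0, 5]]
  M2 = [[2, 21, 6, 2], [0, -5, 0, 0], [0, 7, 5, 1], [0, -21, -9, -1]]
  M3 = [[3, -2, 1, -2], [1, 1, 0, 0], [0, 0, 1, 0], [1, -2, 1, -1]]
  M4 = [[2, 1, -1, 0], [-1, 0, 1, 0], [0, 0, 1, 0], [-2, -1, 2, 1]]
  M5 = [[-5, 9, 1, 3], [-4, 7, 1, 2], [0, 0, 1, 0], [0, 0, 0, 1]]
Characteristic polynomials: χ_{M1} = (x - 5)^4, χ_{M2} = (x - 2)^3(x + 5), χ_{M3} = (x - 1)^4, χ_{M4} = (x - 1)^4, χ_{M5} = (x - 1)^4.

{M1}: invariant factors x - 5, (x - 5)^3.

{M2}: invariant factors x - 2, (x - 2)^2(x + 5).

{M3, M4, M5}: invariant factors x - 1, (x - 1)^3.

Matrices are similar if and only if their invariant-factor lists agree; the partition into similarity classes is {M1}, {M2}, {M3, M4, M5}.

3 classes: {M1}, {M2}, {M3, M4, M5}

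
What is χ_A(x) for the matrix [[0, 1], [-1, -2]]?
xI - A = [[x, -1], [1, x + 2]].

Expanding det(xI - A) along the first row:
det(xI - A) = + (x)·det([[x + 2]]) - (-1)·det([[1]]).

Evaluating gives χ_A(x) = x^2 + 2x + 1 = (x + 1)^2.

χ_A(x) = (x + 1)^2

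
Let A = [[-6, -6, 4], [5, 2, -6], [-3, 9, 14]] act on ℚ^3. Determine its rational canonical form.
R = [[0, 0, 24], [1, 0, -28], [0, 1, 10]]

The invariant factors of A (the non-unit diagonal entries of the Smith normal form of xI - A over ℚ[x]) are (x - 6)(x - 2)^2, each dividing the next. The characteristic polynomial is their product, (x - 6)(x - 2)^2.

The rational canonical form is the block-diagonal matrix of companion matrices C(f_i):
R = [[0, 0, 24], [1, 0, -28], [0, 1, 10]].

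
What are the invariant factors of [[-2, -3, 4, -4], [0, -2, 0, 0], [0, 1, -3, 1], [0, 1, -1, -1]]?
(x + 2)^2, (x + 2)^2

The Jordan structure of A has elementary divisors (x + 2)^2, (x + 2)^2. Arranging the block sizes at each eigenvalue in decreasing order and taking row products gives the invariant factors.

Invariant factors (smallest first, each dividing the next): (x + 2)^2, (x + 2)^2.

Check: the last factor (x + 2)^2 is the minimal polynomial, and the product (x + 2)^4 is the characteristic polynomial.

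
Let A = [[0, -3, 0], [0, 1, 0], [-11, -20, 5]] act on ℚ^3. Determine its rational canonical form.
The invariant factors of A (the non-unit diagonal entries of the Smith normal form of xI - A over ℚ[x]) are x(x - 5)(x - 1), each dividing the next. The characteristic polynomial is their product, x(x - 5)(x - 1).

The rational canonical form is the block-diagonal matrix of companion matrices C(f_i):
R = [[0, 0, 0], [1, 0, -5], [0, 1, 6]].

R = [[0, 0, 0], [1, 0, -5], [0, 1, 6]]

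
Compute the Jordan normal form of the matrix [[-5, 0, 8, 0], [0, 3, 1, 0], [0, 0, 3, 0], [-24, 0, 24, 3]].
The characteristic polynomial is det(xI - A) = (x - 3)^3(x + 5), so the eigenvalues are -5 (algebraic multiplicity 1), 3 (algebraic multiplicity 3).

For λ = -5: algebraic multiplicity 1 gives one 1×1 block.

For λ = 3: rank(A - 3I) = 2, rank((A - 3I)^2) = 1. The eigenspace has dimension 4 - 2 = 2, so there are 2 Jordan blocks; the rank sequence gives block sizes [2, 1].

Assembling the blocks gives the Jordan form J above.

J = [[-5, 0, 0, 0], [0, 3, 1, 0], [0, 0, 3, 0], [0, 0, 0, 3]]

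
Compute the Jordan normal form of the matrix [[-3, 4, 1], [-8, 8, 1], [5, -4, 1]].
J = [[2, 1, 0], [0, 2, 1], [0, 0, 2]]

The characteristic polynomial is det(xI - A) = (x - 2)^3, so the eigenvalues are 2 (algebraic multiplicity 3).

For λ = 2: rank(A - 2I) = 2, rank((A - 2I)^2) = 1, rank((A - 2I)^3) = 0. The eigenspace has dimension 3 - 2 = 1, so there is 1 Jordan block; the rank sequence gives block sizes [3].

Assembling the blocks gives the Jordan form J above.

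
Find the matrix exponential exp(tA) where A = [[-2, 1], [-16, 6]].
A has Jordan form J = [[2, 1], [0, 2]] with A = PJP^{-1}, so e^{tA} = P e^{tJ} P^{-1}.

For a Jordan block J_k(λ), e^{tJ_k(λ)} = e^{λt} · (I + tN + t^2 N^2/2! + ... + t^{k-1} N^{k-1}/(k-1)!) where N is the nilpotent superdiagonal part.

Assembling the blocks and conjugating back gives the entries of e^{tA} as shown above.

e^{tA} = [[(1 - 4*t)*e^{2*t}, t*e^{2*t}], [-16*t*e^{2*t}, (4*t + 1)*e^{2*t}]]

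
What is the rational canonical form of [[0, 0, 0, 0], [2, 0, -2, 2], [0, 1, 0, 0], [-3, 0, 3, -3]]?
R = [[0, 0, 0, 0], [0, 0, 0, 0], [0, 1, 0, -2], [0, 0, 1, -3]]

The invariant factors of A (the non-unit diagonal entries of the Smith normal form of xI - A over ℚ[x]) are x, x(x + 1)(x + 2), each dividing the next. The characteristic polynomial is their product, x^2(x + 1)(x + 2).

The rational canonical form is the block-diagonal matrix of companion matrices C(f_i):
R = [[0, 0, 0, 0], [0, 0, 0, 0], [0, 1, 0, -2], [0, 0, 1, -3]].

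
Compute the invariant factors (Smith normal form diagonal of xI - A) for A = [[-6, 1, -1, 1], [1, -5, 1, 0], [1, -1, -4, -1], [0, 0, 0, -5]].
The Jordan structure of A has elementary divisors (x + 5)^3, (x + 5). Arranging the block sizes at each eigenvalue in decreasing order and taking row products gives the invariant factors.

Invariant factors (smallest first, each dividing the next): x + 5, (x + 5)^3.

Check: the last factor (x + 5)^3 is the minimal polynomial, and the product (x + 5)^4 is the characteristic polynomial.

x + 5, (x + 5)^3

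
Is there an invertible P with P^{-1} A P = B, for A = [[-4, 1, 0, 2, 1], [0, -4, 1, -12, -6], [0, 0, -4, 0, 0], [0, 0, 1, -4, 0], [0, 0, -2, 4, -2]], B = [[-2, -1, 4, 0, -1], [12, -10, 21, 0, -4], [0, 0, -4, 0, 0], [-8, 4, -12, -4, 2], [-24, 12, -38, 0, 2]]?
Yes.

Two matrices over a field are similar if and only if they have the same invariant factors.

Both A and B have characteristic polynomial (x + 2)(x + 4)^4 and minimal polynomial (x + 2)(x + 4)^3. Computing further, both have invariant factors x + 4, (x + 2)(x + 4)^3. Hence A and B are similar.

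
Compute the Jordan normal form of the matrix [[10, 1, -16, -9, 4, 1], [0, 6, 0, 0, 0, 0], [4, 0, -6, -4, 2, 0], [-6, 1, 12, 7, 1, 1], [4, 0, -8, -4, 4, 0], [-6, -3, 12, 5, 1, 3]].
The characteristic polynomial is det(xI - A) = (x - 6)^3(x - 2)^3, so the eigenvalues are 2 (algebraic multiplicity 3), 6 (algebraic multiplicity 3).

For λ = 2: rank(A - 2I) = 4, rank((A - 2I)^2) = 3. The eigenspace has dimension 6 - 4 = 2, so there are 2 Jordan blocks; the rank sequence gives block sizes [2, 1].

For λ = 6: rank(A - 6I) = 4, rank((A - 6I)^2) = 3. The eigenspace has dimension 6 - 4 = 2, so there are 2 Jordan blocks; the rank sequence gives block sizes [2, 1].

Assembling the blocks gives the Jordan form J above.

J = [[2, 1, 0, 0, 0, 0], [0, 2, 0, 0, 0, 0], [0, 0, 2, 0, 0, 0], [0, 0, 0, 6, 1, 0], [0, 0, 0, 0, 6, 0], [0, 0, 0, 0, 0, 6]]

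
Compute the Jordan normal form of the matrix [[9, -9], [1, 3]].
The characteristic polynomial is det(xI - A) = (x - 6)^2, so the eigenvalues are 6 (algebraic multiplicity 2).

For λ = 6: rank(A - 6I) = 1, rank((A - 6I)^2) = 0. The eigenspace has dimension 2 - 1 = 1, so there is 1 Jordan block; the rank sequence gives block sizes [2].

Assembling the blocks gives the Jordan form J above.

J = [[6, 1], [0, 6]]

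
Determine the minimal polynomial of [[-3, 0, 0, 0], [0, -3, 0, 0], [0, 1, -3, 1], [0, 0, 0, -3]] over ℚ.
m_A(x) = (x + 3)^2

The characteristic polynomial factors as (x + 3)^4. The minimal polynomial is ∏(x - λ)^{k_λ} where k_λ is the size of the largest Jordan block at λ.

For λ = -3: rank(A + 3I) = 1, and the largest Jordan block has size 2 (the smallest k with rank((A + 3I)^k) = rank((A + 3I)^(k+1))).

So m_A(x) = (x + 3)^2.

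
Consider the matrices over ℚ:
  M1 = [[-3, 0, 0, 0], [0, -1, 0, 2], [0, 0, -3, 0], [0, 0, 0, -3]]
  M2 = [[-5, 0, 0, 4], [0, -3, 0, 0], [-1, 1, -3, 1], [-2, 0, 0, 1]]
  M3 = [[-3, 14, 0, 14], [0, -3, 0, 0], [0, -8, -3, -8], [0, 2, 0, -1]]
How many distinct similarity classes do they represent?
Characteristic polynomials: χ_{M1} = (x + 1)(x + 3)^3, χ_{M2} = (x + 1)(x + 3)^3, χ_{M3} = (x + 1)(x + 3)^3.

{M1, M3}: invariant factors x + 3, x + 3, (x + 1)(x + 3).

{M2}: invariant factors x + 3, (x + 1)(x + 3)^2.

Matrices are similar if and only if their invariant-factor lists agree; the partition into similarity classes is {M1, M3}, {M2}.

2 classes: {M1, M3}, {M2}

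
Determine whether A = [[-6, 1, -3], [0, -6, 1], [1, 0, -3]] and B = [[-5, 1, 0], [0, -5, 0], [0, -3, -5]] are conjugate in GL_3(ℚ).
No.

Both have characteristic polynomial (x + 5)^3, but the minimal polynomial of A is (x + 5)^3 while the minimal polynomial of B is (x + 5)^2. The minimal polynomial is a similarity invariant, so A and B are not similar.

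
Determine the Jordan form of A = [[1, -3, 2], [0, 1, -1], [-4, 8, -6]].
The characteristic polynomial is det(xI - A) = (x + 1)^2(x + 2), so the eigenvalues are -2 (algebraic multiplicity 1), -1 (algebraic multiplicity 2).

For λ = -2: algebraic multiplicity 1 gives one 1×1 block.

For λ = -1: rank(A + I) = 2, rank((A + I)^2) = 1. The eigenspace has dimension 3 - 2 = 1, so there is 1 Jordan block; the rank sequence gives block sizes [2].

Assembling the blocks gives the Jordan form J above.

J = [[-2, 0, 0], [0, -1, 1], [0, 0, -1]]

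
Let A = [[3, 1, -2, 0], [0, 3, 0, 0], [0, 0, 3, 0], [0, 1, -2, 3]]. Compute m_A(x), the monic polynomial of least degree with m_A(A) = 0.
m_A(x) = (x - 3)^2

The characteristic polynomial factors as (x - 3)^4. The minimal polynomial is ∏(x - λ)^{k_λ} where k_λ is the size of the largest Jordan block at λ.

For λ = 3: rank(A - 3I) = 1, and the largest Jordan block has size 2 (the smallest k with rank((A - 3I)^k) = rank((A - 3I)^(k+1))).

So m_A(x) = (x - 3)^2.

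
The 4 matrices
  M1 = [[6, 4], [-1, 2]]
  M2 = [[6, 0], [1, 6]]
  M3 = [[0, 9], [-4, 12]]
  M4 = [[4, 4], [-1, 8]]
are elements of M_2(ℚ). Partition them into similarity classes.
2 classes: {M1}, {M2, M3, M4}

Characteristic polynomials: χ_{M1} = (x - 4)^2, χ_{M2} = (x - 6)^2, χ_{M3} = (x - 6)^2, χ_{M4} = (x - 6)^2.

{M1}: invariant factors (x - 4)^2.

{M2, M3, M4}: invariant factors (x - 6)^2.

Matrices are similar if and only if their invariant-factor lists agree; the partition into similarity classes is {M1}, {M2, M3, M4}.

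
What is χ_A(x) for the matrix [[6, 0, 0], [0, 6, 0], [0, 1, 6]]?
χ_A(x) = (x - 6)^3

xI - A = [[x - 6, 0, 0], [0, x - 6, 0], [0, -1, x - 6]].

Expanding det(xI - A) along the first row:
det(xI - A) = + (x - 6)·det([[x - 6, 0], [-1, x - 6]]) - (0)·det([[0, 0], [0, x - 6]]) + (0)·det([[0, x - 6], [0, -1]]).

Evaluating gives χ_A(x) = x^3 - 18x^2 + 108x - 216 = (x - 6)^3.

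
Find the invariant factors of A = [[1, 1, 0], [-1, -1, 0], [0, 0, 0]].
The Jordan structure of A has elementary divisors x^2, x. Arranging the block sizes at each eigenvalue in decreasing order and taking row products gives the invariant factors.

Invariant factors (smallest first, each dividing the next): x, x^2.

Check: the last factor x^2 is the minimal polynomial, and the product x^3 is the characteristic polynomial.

x, x^2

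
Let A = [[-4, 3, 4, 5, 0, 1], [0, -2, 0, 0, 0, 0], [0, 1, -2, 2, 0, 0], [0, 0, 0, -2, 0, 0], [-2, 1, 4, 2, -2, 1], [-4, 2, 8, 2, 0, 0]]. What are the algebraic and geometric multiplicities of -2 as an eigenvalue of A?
The characteristic polynomial is (x + 2)^6, so the factor x + 2 appears with exponent 6: the algebraic multiplicity is 6.

rank(A + 2I) = 3, so the eigenspace has dimension 6 - 3 = 3: the geometric multiplicity is 3.

Since 3 < 6, A is not diagonalizable.

algebraic multiplicity 6, geometric multiplicity 3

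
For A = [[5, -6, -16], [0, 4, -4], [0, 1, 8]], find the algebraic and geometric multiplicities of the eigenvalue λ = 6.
The characteristic polynomial is (x - 6)^2(x - 5), so the factor x - 6 appears with exponent 2: the algebraic multiplicity is 2.

rank(A - 6I) = 2, so the eigenspace has dimension 3 - 2 = 1: the geometric multiplicity is 1.

Since 1 < 2, A is not diagonalizable.

algebraic multiplicity 2, geometric multiplicity 1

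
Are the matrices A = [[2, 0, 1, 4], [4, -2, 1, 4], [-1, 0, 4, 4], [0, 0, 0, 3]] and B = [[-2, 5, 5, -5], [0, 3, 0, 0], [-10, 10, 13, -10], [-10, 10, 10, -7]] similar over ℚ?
No.

Both have characteristic polynomial (x - 3)^3(x + 2), but the minimal polynomial of A is (x - 3)^2(x + 2) while the minimal polynomial of B is (x - 3)(x + 2). The minimal polynomial is a similarity invariant, so A and B are not similar.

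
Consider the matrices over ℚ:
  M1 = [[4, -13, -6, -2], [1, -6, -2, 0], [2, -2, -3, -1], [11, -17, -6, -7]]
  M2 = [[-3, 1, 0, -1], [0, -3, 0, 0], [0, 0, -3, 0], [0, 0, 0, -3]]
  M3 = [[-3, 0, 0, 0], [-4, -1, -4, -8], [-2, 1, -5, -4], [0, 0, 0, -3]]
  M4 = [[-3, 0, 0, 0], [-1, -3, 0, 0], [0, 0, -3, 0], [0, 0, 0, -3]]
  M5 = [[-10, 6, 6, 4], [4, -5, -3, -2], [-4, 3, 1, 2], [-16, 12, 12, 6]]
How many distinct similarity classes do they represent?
3 classes: {M1}, {M2, M3, M4}, {M5}

Characteristic polynomials: χ_{M1} = (x + 3)^4, χ_{M2} = (x + 3)^4, χ_{M3} = (x + 3)^4, χ_{M4} = (x + 3)^4, χ_{M5} = (x + 2)^4.

{M1}: invariant factors x + 3, (x + 3)^3.

{M2, M3, M4}: invariant factors x + 3, x + 3, (x + 3)^2.

{M5}: invariant factors x + 2, x + 2, (x + 2)^2.

Matrices are similar if and only if their invariant-factor lists agree; the partition into similarity classes is {M1}, {M2, M3, M4}, {M5}.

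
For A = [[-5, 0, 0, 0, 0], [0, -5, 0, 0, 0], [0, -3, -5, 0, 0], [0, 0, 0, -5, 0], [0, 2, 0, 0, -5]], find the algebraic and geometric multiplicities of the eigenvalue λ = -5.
The characteristic polynomial is (x + 5)^5, so the factor x + 5 appears with exponent 5: the algebraic multiplicity is 5.

rank(A + 5I) = 1, so the eigenspace has dimension 5 - 1 = 4: the geometric multiplicity is 4.

Since 4 < 5, A is not diagonalizable.

algebraic multiplicity 5, geometric multiplicity 4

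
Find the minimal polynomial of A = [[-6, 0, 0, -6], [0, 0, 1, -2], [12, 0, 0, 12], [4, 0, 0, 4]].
m_A(x) = x^2(x + 2)

The characteristic polynomial factors as x^3(x + 2). The minimal polynomial is ∏(x - λ)^{k_λ} where k_λ is the size of the largest Jordan block at λ.

For λ = -2: rank(A + 2I) = 3, and the largest Jordan block has size 1 (the smallest k with rank((A + 2I)^k) = rank((A + 2I)^(k+1))).
For λ = 0: rank(A) = 2, and the largest Jordan block has size 2 (the smallest k with rank(A^k) = rank(A^(k+1))).

So m_A(x) = x^2(x + 2).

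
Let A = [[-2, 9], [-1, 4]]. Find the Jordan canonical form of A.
J = [[1, 1], [0, 1]]

The characteristic polynomial is det(xI - A) = (x - 1)^2, so the eigenvalues are 1 (algebraic multiplicity 2).

For λ = 1: rank(A - I) = 1, rank((A - I)^2) = 0. The eigenspace has dimension 2 - 1 = 1, so there is 1 Jordan block; the rank sequence gives block sizes [2].

Assembling the blocks gives the Jordan form J above.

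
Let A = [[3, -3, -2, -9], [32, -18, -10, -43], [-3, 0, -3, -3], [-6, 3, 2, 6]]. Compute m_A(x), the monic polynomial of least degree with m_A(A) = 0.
The characteristic polynomial factors as (x + 3)^4. The minimal polynomial is ∏(x - λ)^{k_λ} where k_λ is the size of the largest Jordan block at λ.

For λ = -3: rank(A + 3I) = 2, and the largest Jordan block has size 2 (the smallest k with rank((A + 3I)^k) = rank((A + 3I)^(k+1))).

So m_A(x) = (x + 3)^2.

m_A(x) = (x + 3)^2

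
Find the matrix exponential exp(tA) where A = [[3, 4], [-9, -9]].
e^{tA} = [[(6*t + 1)*e^{-3*t}, 4*t*e^{-3*t}], [-9*t*e^{-3*t}, (1 - 6*t)*e^{-3*t}]]

A has Jordan form J = [[-3, 1], [0, -3]] with A = PJP^{-1}, so e^{tA} = P e^{tJ} P^{-1}.

For a Jordan block J_k(λ), e^{tJ_k(λ)} = e^{λt} · (I + tN + t^2 N^2/2! + ... + t^{k-1} N^{k-1}/(k-1)!) where N is the nilpotent superdiagonal part.

Assembling the blocks and conjugating back gives the entries of e^{tA} as shown above.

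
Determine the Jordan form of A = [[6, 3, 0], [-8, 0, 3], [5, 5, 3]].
J = [[3, 1, 0], [0, 3, 1], [0, 0, 3]]

The characteristic polynomial is det(xI - A) = (x - 3)^3, so the eigenvalues are 3 (algebraic multiplicity 3).

For λ = 3: rank(A - 3I) = 2, rank((A - 3I)^2) = 1, rank((A - 3I)^3) = 0. The eigenspace has dimension 3 - 2 = 1, so there is 1 Jordan block; the rank sequence gives block sizes [3].

Assembling the blocks gives the Jordan form J above.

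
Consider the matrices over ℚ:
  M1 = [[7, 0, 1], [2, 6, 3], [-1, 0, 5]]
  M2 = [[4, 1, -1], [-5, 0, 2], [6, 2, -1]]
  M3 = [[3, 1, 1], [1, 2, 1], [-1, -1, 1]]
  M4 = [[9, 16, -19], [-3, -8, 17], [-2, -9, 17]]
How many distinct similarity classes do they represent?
3 classes: {M1, M4}, {M2}, {M3}

Characteristic polynomials: χ_{M1} = (x - 6)^3, χ_{M2} = (x - 1)^3, χ_{M3} = (x - 2)^3, χ_{M4} = (x - 6)^3.

{M1, M4}: invariant factors (x - 6)^3.

{M2}: invariant factors (x - 1)^3.

{M3}: invariant factors (x - 2)^3.

Matrices are similar if and only if their invariant-factor lists agree; the partition into similarity classes is {M1, M4}, {M2}, {M3}.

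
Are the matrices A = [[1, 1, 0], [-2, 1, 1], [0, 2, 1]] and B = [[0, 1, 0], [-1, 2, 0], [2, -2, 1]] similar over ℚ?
Both have characteristic polynomial (x - 1)^3, but the minimal polynomial of A is (x - 1)^3 while the minimal polynomial of B is (x - 1)^2. The minimal polynomial is a similarity invariant, so A and B are not similar.

No.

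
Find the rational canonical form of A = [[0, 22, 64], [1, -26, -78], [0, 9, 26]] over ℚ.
R = [[0, 0, 4], [1, 0, -4], [0, 1, 0]]

The invariant factors of A (the non-unit diagonal entries of the Smith normal form of xI - A over ℚ[x]) are x^3 + 4x - 4, each dividing the next. The characteristic polynomial is their product, x^3 + 4x - 4.

The rational canonical form is the block-diagonal matrix of companion matrices C(f_i):
R = [[0, 0, 4], [1, 0, -4], [0, 1, 0]].

Note the characteristic polynomial does not split into linear factors over ℚ, so A has no Jordan form over ℚ; the rational canonical form exists over any field.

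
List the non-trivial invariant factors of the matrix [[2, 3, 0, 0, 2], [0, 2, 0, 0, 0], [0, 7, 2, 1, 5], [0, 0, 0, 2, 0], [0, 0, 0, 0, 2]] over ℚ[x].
x - 2, (x - 2)^2, (x - 2)^2

The Jordan structure of A has elementary divisors (x - 2)^2, (x - 2)^2, (x - 2). Arranging the block sizes at each eigenvalue in decreasing order and taking row products gives the invariant factors.

Invariant factors (smallest first, each dividing the next): x - 2, (x - 2)^2, (x - 2)^2.

Check: the last factor (x - 2)^2 is the minimal polynomial, and the product (x - 2)^5 is the characteristic polynomial.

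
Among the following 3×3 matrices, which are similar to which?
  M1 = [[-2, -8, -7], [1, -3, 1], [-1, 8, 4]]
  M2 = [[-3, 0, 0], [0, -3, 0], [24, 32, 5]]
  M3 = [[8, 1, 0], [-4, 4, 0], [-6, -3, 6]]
3 classes: {M1}, {M2}, {M3}

Characteristic polynomials: χ_{M1} = (x - 5)(x + 3)^2, χ_{M2} = (x - 5)(x + 3)^2, χ_{M3} = (x - 6)^3.

{M1}: invariant factors (x - 5)(x + 3)^2.

{M2}: invariant factors x + 3, (x - 5)(x + 3).

{M3}: invariant factors x - 6, (x - 6)^2.

Matrices are similar if and only if their invariant-factor lists agree; the partition into similarity classes is {M1}, {M2}, {M3}.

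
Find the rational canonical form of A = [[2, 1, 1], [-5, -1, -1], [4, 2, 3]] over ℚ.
R = [[0, 0, 3], [1, 0, -4], [0, 1, 4]]

The invariant factors of A (the non-unit diagonal entries of the Smith normal form of xI - A over ℚ[x]) are (x - 3)(x^2 - x + 1), each dividing the next. The characteristic polynomial is their product, (x - 3)(x^2 - x + 1).

The rational canonical form is the block-diagonal matrix of companion matrices C(f_i):
R = [[0, 0, 3], [1, 0, -4], [0, 1, 4]].

Note the characteristic polynomial does not split into linear factors over ℚ, so A has no Jordan form over ℚ; the rational canonical form exists over any field.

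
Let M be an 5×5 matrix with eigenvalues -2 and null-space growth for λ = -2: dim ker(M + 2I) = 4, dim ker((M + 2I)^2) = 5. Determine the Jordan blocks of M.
Jordan blocks: (-2, 2), (-2, 1), (-2, 1), (-2, 1)

λ = -2: successive nullity increments [4, 1] count blocks of size ≥ k; block sizes are [2, 1, 1, 1].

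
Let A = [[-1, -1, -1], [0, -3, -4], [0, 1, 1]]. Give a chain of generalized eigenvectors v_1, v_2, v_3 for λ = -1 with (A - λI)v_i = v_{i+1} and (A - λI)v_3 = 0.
We seek v_1 ∈ ker((A + I)^3) \ ker((A + I)^2), then set v_{i+1} = (A + I) v_i.

One such chain is v_1 = [[0, 1, 0]]^T, v_2 = [[-1, -2, 1]]^T, v_3 = [[1, 0, 0]]^T. Check: (A + I) v_3 = [[0, 0, 0]]^T = 0.

v_1 = [[0, 1, 0]]^T, v_2 = [[-1, -2, 1]]^T, v_3 = [[1, 0, 0]]^T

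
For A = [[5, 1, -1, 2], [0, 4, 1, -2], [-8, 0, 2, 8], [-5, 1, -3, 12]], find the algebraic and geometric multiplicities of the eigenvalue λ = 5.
The characteristic polynomial is (x - 6)^3(x - 5), so the factor x - 5 appears with exponent 1: the algebraic multiplicity is 1.

rank(A - 5I) = 3, so the eigenspace has dimension 4 - 3 = 1: the geometric multiplicity is 1.

algebraic multiplicity 1, geometric multiplicity 1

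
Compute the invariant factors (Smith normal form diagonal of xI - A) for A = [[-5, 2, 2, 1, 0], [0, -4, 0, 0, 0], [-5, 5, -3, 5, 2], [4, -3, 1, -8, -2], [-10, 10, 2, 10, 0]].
x + 4, x + 4, (x + 4)^3

The Jordan structure of A has elementary divisors (x + 4)^3, (x + 4), (x + 4). Arranging the block sizes at each eigenvalue in decreasing order and taking row products gives the invariant factors.

Invariant factors (smallest first, each dividing the next): x + 4, x + 4, (x + 4)^3.

Check: the last factor (x + 4)^3 is the minimal polynomial, and the product (x + 4)^5 is the characteristic polynomial.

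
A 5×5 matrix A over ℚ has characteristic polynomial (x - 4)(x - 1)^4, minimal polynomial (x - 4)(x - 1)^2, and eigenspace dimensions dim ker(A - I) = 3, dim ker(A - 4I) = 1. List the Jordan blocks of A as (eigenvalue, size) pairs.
λ = 1: algebraic multiplicity 4 (exponent in χ_A), largest block size 2 (exponent in m_A), 3 blocks (geometric multiplicity). These force block sizes [2, 1, 1].
λ = 4: algebraic multiplicity 1 (exponent in χ_A), largest block size 1 (exponent in m_A), 1 block (geometric multiplicity). This forces block sizes [1].

Jordan blocks: (1, 2), (1, 1), (1, 1), (4, 1)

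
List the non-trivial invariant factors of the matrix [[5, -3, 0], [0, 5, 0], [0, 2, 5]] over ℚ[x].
x - 5, (x - 5)^2

The Jordan structure of A has elementary divisors (x - 5)^2, (x - 5). Arranging the block sizes at each eigenvalue in decreasing order and taking row products gives the invariant factors.

Invariant factors (smallest first, each dividing the next): x - 5, (x - 5)^2.

Check: the last factor (x - 5)^2 is the minimal polynomial, and the product (x - 5)^3 is the characteristic polynomial.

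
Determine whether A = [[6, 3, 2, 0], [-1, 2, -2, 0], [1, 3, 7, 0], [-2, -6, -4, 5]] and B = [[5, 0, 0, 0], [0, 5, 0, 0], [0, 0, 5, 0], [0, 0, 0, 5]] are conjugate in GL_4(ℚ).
Both have characteristic polynomial (x - 5)^4, but the minimal polynomial of A is (x - 5)^2 while the minimal polynomial of B is x - 5. The minimal polynomial is a similarity invariant, so A and B are not similar.

No.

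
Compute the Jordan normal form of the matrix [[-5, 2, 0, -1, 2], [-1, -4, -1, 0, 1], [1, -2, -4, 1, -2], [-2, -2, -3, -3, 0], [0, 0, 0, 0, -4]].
The characteristic polynomial is det(xI - A) = (x + 4)^5, so the eigenvalues are -4 (algebraic multiplicity 5).

For λ = -4: rank(A + 4I) = 3, rank((A + 4I)^2) = 1, rank((A + 4I)^3) = 0. The eigenspace has dimension 5 - 3 = 2, so there are 2 Jordan blocks; the rank sequence gives block sizes [3, 2].

Assembling the blocks gives the Jordan form J above.

J = [[-4, 1, 0, 0, 0], [0, -4, 1, 0, 0], [0, 0, -4, 0, 0], [0, 0, 0, -4, 1], [0, 0, 0, 0, -4]]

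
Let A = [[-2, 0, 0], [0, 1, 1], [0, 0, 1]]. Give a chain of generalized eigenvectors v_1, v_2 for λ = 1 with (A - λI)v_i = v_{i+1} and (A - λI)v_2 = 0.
v_1 = [[0, -1, 1]]^T, v_2 = [[0, 1, 0]]^T

We seek v_1 ∈ ker((A - I)^2) \ ker(A - I), then set v_{i+1} = (A - I) v_i.

One such chain is v_1 = [[0, -1, 1]]^T, v_2 = [[0, 1, 0]]^T. Check: (A - I) v_2 = [[0, 0, 0]]^T = 0.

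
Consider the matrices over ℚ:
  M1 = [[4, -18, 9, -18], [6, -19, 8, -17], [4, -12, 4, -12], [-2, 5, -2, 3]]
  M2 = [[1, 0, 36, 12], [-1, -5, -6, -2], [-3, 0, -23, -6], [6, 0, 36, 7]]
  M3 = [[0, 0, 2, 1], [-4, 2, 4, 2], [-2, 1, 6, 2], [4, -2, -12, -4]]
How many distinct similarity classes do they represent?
3 classes: {M1}, {M2}, {M3}

Characteristic polynomials: χ_{M1} = (x + 2)^4, χ_{M2} = (x + 5)^4, χ_{M3} = x^2(x - 2)^2.

{M1}: invariant factors (x + 2)^2, (x + 2)^2.

{M2}: invariant factors x + 5, x + 5, (x + 5)^2.

{M3}: invariant factors x^2(x - 2)^2.

Matrices are similar if and only if their invariant-factor lists agree; the partition into similarity classes is {M1}, {M2}, {M3}.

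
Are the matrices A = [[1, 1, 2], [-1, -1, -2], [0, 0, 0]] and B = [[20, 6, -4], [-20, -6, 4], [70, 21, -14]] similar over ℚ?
Two matrices over a field are similar if and only if they have the same invariant factors.

Both A and B have characteristic polynomial x^3 and minimal polynomial x^2. Computing further, both have invariant factors x, x^2. Hence A and B are similar.

Yes.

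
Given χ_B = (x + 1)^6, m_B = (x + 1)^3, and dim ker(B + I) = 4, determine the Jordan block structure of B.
λ = -1: algebraic multiplicity 6 (exponent in χ_B), largest block size 3 (exponent in m_B), 4 blocks (geometric multiplicity). These force block sizes [3, 1, 1, 1].

Jordan blocks: (-1, 3), (-1, 1), (-1, 1), (-1, 1)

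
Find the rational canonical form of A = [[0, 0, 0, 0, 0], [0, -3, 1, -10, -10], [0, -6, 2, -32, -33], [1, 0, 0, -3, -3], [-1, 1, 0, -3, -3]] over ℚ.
The invariant factors of A (the non-unit diagonal entries of the Smith normal form of xI - A over ℚ[x]) are x(x + 1)(x + 3)(x^2 + 3x + 1), each dividing the next. The characteristic polynomial is their product, x(x + 1)(x + 3)(x^2 + 3x + 1).

The rational canonical form is the block-diagonal matrix of companion matrices C(f_i):
R = [[0, 0, 0, 0, 0], [1, 0, 0, 0, -3], [0, 1, 0, 0, -13], [0, 0, 1, 0, -16], [0, 0, 0, 1, -7]].

Note the characteristic polynomial does not split into linear factors over ℚ, so A has no Jordan form over ℚ; the rational canonical form exists over any field.

R = [[0, 0, 0, 0, 0], [1, 0, 0, 0, -3], [0, 1, 0, 0, -13], [0, 0, 1, 0, -16], [0, 0, 0, 1, -7]]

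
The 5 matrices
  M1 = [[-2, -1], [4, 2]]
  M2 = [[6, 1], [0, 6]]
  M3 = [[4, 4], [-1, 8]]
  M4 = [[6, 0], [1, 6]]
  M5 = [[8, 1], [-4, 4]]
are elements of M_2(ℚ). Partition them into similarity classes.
Characteristic polynomials: χ_{M1} = x^2, χ_{M2} = (x - 6)^2, χ_{M3} = (x - 6)^2, χ_{M4} = (x - 6)^2, χ_{M5} = (x - 6)^2.

{M1}: invariant factors x^2.

{M2, M3, M4, M5}: invariant factors (x - 6)^2.

Matrices are similar if and only if their invariant-factor lists agree; the partition into similarity classes is {M1}, {M2, M3, M4, M5}.

2 classes: {M1}, {M2, M3, M4, M5}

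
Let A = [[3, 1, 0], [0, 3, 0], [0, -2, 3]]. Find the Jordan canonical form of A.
J = [[3, 1, 0], [0, 3, 0], [0, 0, 3]]

The characteristic polynomial is det(xI - A) = (x - 3)^3, so the eigenvalues are 3 (algebraic multiplicity 3).

For λ = 3: rank(A - 3I) = 1, rank((A - 3I)^2) = 0. The eigenspace has dimension 3 - 1 = 2, so there are 2 Jordan blocks; the rank sequence gives block sizes [2, 1].

Assembling the blocks gives the Jordan form J above.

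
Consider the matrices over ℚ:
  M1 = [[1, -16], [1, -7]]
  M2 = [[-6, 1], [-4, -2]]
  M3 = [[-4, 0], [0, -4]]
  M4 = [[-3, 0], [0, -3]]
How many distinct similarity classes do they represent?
Characteristic polynomials: χ_{M1} = (x + 3)^2, χ_{M2} = (x + 4)^2, χ_{M3} = (x + 4)^2, χ_{M4} = (x + 3)^2.

{M1}: invariant factors (x + 3)^2.

{M2}: invariant factors (x + 4)^2.

{M3}: invariant factors x + 4, x + 4.

{M4}: invariant factors x + 3, x + 3.

Matrices are similar if and only if their invariant-factor lists agree; the partition into similarity classes is {M1}, {M2}, {M3}, {M4}.

4 classes: {M1}, {M2}, {M3}, {M4}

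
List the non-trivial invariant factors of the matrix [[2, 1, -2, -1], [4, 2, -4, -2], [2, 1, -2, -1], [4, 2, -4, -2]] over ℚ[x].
x, x, x^2

The Jordan structure of A has elementary divisors x^2, x, x. Arranging the block sizes at each eigenvalue in decreasing order and taking row products gives the invariant factors.

Invariant factors (smallest first, each dividing the next): x, x, x^2.

Check: the last factor x^2 is the minimal polynomial, and the product x^4 is the characteristic polynomial.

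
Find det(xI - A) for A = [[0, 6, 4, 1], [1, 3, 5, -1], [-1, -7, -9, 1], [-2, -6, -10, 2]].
χ_A(x) = x^3(x + 4)

xI - A = [[x, -6, -4, -1], [-1, x - 3, -5, 1], [1, 7, x + 9, -1], [2, 6, 10, x - 2]].

Expanding det(xI - A) along the first row:
det(xI - A) = + (x)·det([[x - 3, -5, 1], [7, x + 9, -1], [6, 10, x - 2]]) - (-6)·det([[-1, -5, 1], [1, x + 9, -1], [2, 10, x - 2]]) + (-4)·det([[-1, x - 3, 1], [1, 7, -1], [2, 6, x - 2]]) - (-1)·det([[-1, x - 3, -5], [1, 7, x + 9], [2, 6, 10]]).

Evaluating gives χ_A(x) = x^4 + 4x^3 = x^3(x + 4).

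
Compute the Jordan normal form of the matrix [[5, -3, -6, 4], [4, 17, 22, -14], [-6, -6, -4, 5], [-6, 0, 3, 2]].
The characteristic polynomial is det(xI - A) = (x - 5)^4, so the eigenvalues are 5 (algebraic multiplicity 4).

For λ = 5: rank(A - 5I) = 2, rank((A - 5I)^2) = 0. The eigenspace has dimension 4 - 2 = 2, so there are 2 Jordan blocks; the rank sequence gives block sizes [2, 2].

Assembling the blocks gives the Jordan form J above.

J = [[5, 1, 0, 0], [0, 5, 0, 0], [0, 0, 5, 1], [0, 0, 0, 5]]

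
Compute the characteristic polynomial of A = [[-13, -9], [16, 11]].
χ_A(x) = (x + 1)^2

xI - A = [[x + 13, 9], [-16, x - 11]].

Expanding det(xI - A) along the first row:
det(xI - A) = + (x + 13)·det([[x - 11]]) - (9)·det([[-16]]).

Evaluating gives χ_A(x) = x^2 + 2x + 1 = (x + 1)^2.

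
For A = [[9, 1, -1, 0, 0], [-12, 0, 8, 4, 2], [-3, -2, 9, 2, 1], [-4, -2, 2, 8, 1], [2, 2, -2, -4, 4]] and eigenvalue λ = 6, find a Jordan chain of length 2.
We seek v_1 ∈ ker((A - 6I)^2) \ ker(A - 6I), then set v_{i+1} = (A - 6I) v_i.

One such chain is v_1 = [[0, 1, 1, -1, 1]]^T, v_2 = [[0, 0, 0, -1, 2]]^T. Check: (A - 6I) v_2 = [[0, 0, 0, 0, 0]]^T = 0.

v_1 = [[0, 1, 1, -1, 1]]^T, v_2 = [[0, 0, 0, -1, 2]]^T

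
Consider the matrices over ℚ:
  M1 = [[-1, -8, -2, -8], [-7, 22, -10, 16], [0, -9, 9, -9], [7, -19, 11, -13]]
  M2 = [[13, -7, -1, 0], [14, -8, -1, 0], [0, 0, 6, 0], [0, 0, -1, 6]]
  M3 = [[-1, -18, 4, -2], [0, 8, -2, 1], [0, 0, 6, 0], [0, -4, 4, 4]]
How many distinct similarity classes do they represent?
Characteristic polynomials: χ_{M1} = (x - 6)^3(x + 1), χ_{M2} = (x - 6)^3(x + 1), χ_{M3} = (x - 6)^3(x + 1).

{M1, M2, M3}: invariant factors x - 6, (x - 6)^2(x + 1).

Matrices are similar if and only if their invariant-factor lists agree; the partition into similarity classes is {M1, M2, M3}.

1 class: {M1, M2, M3}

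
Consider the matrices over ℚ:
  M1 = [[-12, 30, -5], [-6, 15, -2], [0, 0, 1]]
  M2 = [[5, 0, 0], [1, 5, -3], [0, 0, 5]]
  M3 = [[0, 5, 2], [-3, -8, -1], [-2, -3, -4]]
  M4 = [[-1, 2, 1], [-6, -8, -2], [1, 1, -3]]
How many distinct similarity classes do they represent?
3 classes: {M1}, {M2}, {M3, M4}

Characteristic polynomials: χ_{M1} = x(x - 3)(x - 1), χ_{M2} = (x - 5)^3, χ_{M3} = (x + 4)^3, χ_{M4} = (x + 4)^3.

{M1}: invariant factors x(x - 3)(x - 1).

{M2}: invariant factors x - 5, (x - 5)^2.

{M3, M4}: invariant factors (x + 4)^3.

Matrices are similar if and only if their invariant-factor lists agree; the partition into similarity classes is {M1}, {M2}, {M3, M4}.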